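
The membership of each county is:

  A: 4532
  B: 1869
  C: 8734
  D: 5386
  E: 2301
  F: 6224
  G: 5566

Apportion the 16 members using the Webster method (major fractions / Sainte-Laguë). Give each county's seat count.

A 2, B 1, C 4, D 2, E 1, F 3, G 3

Standard divisor 34612/16 ≈ 2163.25; standard quotas: A 2.095, B 0.864, C 4.037, D 2.490, E 1.064, F 2.877, G 2.573.
Rounding to the nearest integer gives A 2, B 1, C 4, D 2, E 1, F 3, G 3 — total 16, matching the house size, so no adjustment is needed.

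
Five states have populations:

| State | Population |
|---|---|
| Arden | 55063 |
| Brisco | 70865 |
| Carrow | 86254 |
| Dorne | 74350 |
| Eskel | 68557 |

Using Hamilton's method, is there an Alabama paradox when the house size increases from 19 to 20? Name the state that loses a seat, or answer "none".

none

At 19 seats: Arden 3, Brisco 4, Carrow 4, Dorne 4, Eskel 4.
At 20 seats: Arden 3, Brisco 4, Carrow 5, Dorne 4, Eskel 4.
No state's allocation decreased.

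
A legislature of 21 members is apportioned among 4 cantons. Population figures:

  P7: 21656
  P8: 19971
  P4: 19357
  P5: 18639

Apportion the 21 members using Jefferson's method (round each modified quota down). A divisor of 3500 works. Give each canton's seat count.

With modified divisor 3500: modified quotas P7 6.187, P8 5.706, P4 5.531, P5 5.325.
Rounding down: P7 6, P8 5, P4 5, P5 5 (total 21).

P7 6, P8 5, P4 5, P5 5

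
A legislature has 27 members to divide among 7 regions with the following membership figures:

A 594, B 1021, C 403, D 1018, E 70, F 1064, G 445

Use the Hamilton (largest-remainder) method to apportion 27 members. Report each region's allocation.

A: 4, B: 6, C: 2, D: 6, E: 0, F: 6, G: 3

Total 4615; standard divisor 4615/27 ≈ 170.926.
Standard quotas: A 3.475, B 5.973, C 2.358, D 5.956, E 0.410, F 6.225, G 2.603.
Lower quotas: A 3, B 5, C 2, D 5, E 0, F 6, G 2 (sum 23, leaving 4 seats).
Remainders in descending order: B 0.973, D 0.956, G 0.603, A 0.475, E 0.410, C 0.358, F 0.225.
Largest remainders: B, D, G, A receive the extra seats.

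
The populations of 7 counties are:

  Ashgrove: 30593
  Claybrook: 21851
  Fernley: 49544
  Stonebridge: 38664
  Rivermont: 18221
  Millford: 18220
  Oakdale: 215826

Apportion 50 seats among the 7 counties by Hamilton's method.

The standard divisor is 392919/50 ≈ 7858.38.
Standard quotas: Ashgrove 3.8930, Claybrook 2.7806, Fernley 6.3046, Stonebridge 4.9201, Rivermont 2.3187, Millford 2.3185, Oakdale 27.4644.
Lower quotas: Ashgrove 3, Claybrook 2, Fernley 6, Stonebridge 4, Rivermont 2, Millford 2, Oakdale 27 (sum 46, leaving 4 seats).
Remainders in descending order: Stonebridge 0.9201, Ashgrove 0.8930, Claybrook 0.7806, Oakdale 0.4644, Rivermont 0.3187, Millford 0.3185, Fernley 0.3046.
The surplus seats go to Stonebridge, Ashgrove, Claybrook, Oakdale.

Ashgrove=4; Claybrook=3; Fernley=6; Stonebridge=5; Rivermont=2; Millford=2; Oakdale=28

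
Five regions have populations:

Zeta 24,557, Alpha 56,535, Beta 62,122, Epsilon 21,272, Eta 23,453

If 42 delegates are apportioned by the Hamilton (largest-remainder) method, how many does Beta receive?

Standard divisor: 187939 ÷ 42 ≈ 4474.738.
Standard quotas: Zeta 5.4879, Alpha 12.6343, Beta 13.8828, Epsilon 4.7538, Eta 5.2412.
Lower quotas: Zeta 5, Alpha 12, Beta 13, Epsilon 4, Eta 5 (sum 39, leaving 3 seats).
Remainders in descending order: Beta 0.8828, Epsilon 0.7538, Alpha 0.6343, Zeta 0.4879, Eta 0.2412.
The surplus seats go to Beta, Epsilon, Alpha.
Beta receives 14.

14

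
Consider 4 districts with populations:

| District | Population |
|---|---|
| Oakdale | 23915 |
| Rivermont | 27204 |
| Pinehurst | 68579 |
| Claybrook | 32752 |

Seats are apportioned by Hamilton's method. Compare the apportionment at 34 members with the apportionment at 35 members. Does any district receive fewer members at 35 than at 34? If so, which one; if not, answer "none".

At 34 seats: Oakdale 6, Rivermont 6, Pinehurst 15, Claybrook 7.
At 35 seats: Oakdale 5, Rivermont 6, Pinehurst 16, Claybrook 8.
Oakdale drops from 6 to 5.

Oakdale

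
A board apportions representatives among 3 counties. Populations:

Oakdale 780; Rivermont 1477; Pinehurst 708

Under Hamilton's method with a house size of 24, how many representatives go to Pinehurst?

Standard divisor: 2965 ÷ 24 ≈ 123.542.
Standard quotas: Oakdale 6.314, Rivermont 11.955, Pinehurst 5.731.
Lower quotas: Oakdale 6, Rivermont 11, Pinehurst 5 (sum 22, leaving 2 seats).
Remainders in descending order: Rivermont 0.955, Pinehurst 0.731, Oakdale 0.314.
Largest remainders: Rivermont, Pinehurst receive the extra seats.
Pinehurst receives 6.

6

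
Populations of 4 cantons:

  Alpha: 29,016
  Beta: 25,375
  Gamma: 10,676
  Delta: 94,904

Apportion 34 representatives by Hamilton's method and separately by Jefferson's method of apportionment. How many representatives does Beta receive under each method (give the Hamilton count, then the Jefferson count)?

Hamilton: Alpha 6, Beta 6, Gamma 2, Delta 20.
Jefferson: Alpha 6, Beta 5, Gamma 2, Delta 21.
Beta gets 6 under Hamilton and 5 under Jefferson.

6 and 5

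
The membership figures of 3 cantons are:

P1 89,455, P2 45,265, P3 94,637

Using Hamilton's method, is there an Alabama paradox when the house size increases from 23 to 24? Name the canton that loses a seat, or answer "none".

At 23 seats: P1 9, P2 5, P3 9.
At 24 seats: P1 9, P2 5, P3 10.
No canton's allocation decreased.

none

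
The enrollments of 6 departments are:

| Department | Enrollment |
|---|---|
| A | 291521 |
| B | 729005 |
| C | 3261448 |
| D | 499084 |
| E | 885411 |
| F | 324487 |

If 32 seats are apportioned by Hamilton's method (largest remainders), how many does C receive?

17

The standard divisor is 5990956/32 ≈ 187217.375.
Standard quotas: A 1.5571, B 3.8939, C 17.4206, D 2.6658, E 4.7293, F 1.7332.
Lower quotas: A 1, B 3, C 17, D 2, E 4, F 1 (sum 28, leaving 4 seats).
Remainders in descending order: B 0.8939, F 0.7332, E 0.7293, D 0.6658, A 0.5571, C 0.4206.
Largest remainders: B, F, E, D receive the extra seats.
C receives 17.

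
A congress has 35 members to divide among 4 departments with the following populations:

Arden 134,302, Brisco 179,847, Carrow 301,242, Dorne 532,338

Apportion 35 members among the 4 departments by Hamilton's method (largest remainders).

Arden: 4, Brisco: 6, Carrow: 9, Dorne: 16

The standard divisor is 1147729/35 ≈ 32792.257.
Standard quotas: Arden 4.0955, Brisco 5.4844, Carrow 9.1864, Dorne 16.2336.
Lower quotas: Arden 4, Brisco 5, Carrow 9, Dorne 16 (sum 34, leaving 1 seat).
Remainders in descending order: Brisco 0.4844, Dorne 0.2336, Carrow 0.1864, Arden 0.0955.
Largest remainder: Brisco receives the extra seat.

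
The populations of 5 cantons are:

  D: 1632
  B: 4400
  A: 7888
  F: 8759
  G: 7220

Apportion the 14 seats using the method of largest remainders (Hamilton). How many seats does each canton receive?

Standard divisor: 29899 ÷ 14 ≈ 2135.643.
Standard quotas: D 0.7642, B 2.0603, A 3.6935, F 4.1013, G 3.3807.
Lower quotas: D 0, B 2, A 3, F 4, G 3 (sum 12, leaving 2 seats).
Remainders in descending order: D 0.7642, A 0.6935, G 0.3807, F 0.1013, B 0.0603.
Largest remainders: D, A receive the extra seats.

D 1, B 2, A 4, F 4, G 3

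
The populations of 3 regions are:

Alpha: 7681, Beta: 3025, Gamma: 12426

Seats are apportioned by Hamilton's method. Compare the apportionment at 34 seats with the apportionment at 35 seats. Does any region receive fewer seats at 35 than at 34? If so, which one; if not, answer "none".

Beta

At 34 seats: Alpha 11, Beta 5, Gamma 18.
At 35 seats: Alpha 12, Beta 4, Gamma 19.
Beta drops from 5 to 4.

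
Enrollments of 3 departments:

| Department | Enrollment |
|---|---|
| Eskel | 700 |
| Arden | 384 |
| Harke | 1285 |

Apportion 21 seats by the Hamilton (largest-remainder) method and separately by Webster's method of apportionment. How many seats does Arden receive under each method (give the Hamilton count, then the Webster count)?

Hamilton: Eskel 6, Arden 4, Harke 11.
Webster: Eskel 6, Arden 3, Harke 12.
Arden gets 4 under Hamilton and 3 under Webster.

4 and 3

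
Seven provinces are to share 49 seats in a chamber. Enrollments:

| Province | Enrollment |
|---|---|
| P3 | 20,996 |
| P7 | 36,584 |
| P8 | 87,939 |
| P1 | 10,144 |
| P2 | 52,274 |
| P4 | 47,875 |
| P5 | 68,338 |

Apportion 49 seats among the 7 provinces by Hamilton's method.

The standard divisor is 324150/49 ≈ 6615.306.
Standard quotas: P3 3.1739, P7 5.5302, P8 13.2933, P1 1.5334, P2 7.9020, P4 7.2370, P5 10.3303.
Lower quotas: P3 3, P7 5, P8 13, P1 1, P2 7, P4 7, P5 10 (sum 46, leaving 3 seats).
Remainders in descending order: P2 0.9020, P1 0.5334, P7 0.5302, P5 0.3303, P8 0.2933, P4 0.2370, P3 0.1739.
Largest remainders: P2, P1, P7 receive the extra seats.

P3 3; P7 6; P8 13; P1 2; P2 8; P4 7; P5 10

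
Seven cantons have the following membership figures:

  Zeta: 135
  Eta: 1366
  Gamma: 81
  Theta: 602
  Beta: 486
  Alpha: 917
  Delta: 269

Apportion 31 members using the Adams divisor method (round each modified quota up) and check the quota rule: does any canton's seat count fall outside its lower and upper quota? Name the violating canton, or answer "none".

none

Standard quotas: Zeta 1.085, Eta 10.982, Gamma 0.651, Theta 4.840, Beta 3.907, Alpha 7.372, Delta 2.163.
Adams allocation: Zeta 1, Eta 11, Gamma 1, Theta 5, Beta 4, Alpha 7, Delta 2.
Every allocation lies between the lower and upper quota.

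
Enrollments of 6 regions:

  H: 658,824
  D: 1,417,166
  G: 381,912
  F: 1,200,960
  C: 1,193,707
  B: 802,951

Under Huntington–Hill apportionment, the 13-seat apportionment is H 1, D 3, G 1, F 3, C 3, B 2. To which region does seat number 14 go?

Priority for the next seat is population ÷ (√(s·(s+1))).
Priorities: H 465858.918, D 409100.586, G 270052.565, F 346687.290, C 344593.529, B 327803.373.
Highest priority: H.

H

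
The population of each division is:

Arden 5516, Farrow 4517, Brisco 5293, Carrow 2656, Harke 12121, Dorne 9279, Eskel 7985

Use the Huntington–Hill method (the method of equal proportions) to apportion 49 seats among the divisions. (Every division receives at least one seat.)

Arden 6, Farrow 5, Brisco 5, Carrow 3, Harke 12, Dorne 10, Eskel 8

With divisor 974: modified quotas Arden 5.663, Farrow 4.638, Brisco 5.434, Carrow 2.727, Harke 12.445, Dorne 9.527, Eskel 8.198.
Geometric-mean thresholds: Arden √(5·6)=5.477, Farrow √(4·5)=4.472, Brisco √(5·6)=5.477, Carrow √(2·3)=2.449, Harke √(12·13)=12.490, Dorne √(9·10)=9.487, Eskel √(8·9)=8.485.
Each quota rounded against its threshold gives Arden 6, Farrow 5, Brisco 5, Carrow 3, Harke 12, Dorne 10, Eskel 8 (total 49).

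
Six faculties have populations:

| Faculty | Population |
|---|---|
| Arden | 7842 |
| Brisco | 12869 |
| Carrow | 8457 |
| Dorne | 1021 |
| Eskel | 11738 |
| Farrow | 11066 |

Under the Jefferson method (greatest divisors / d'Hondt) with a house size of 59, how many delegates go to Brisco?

15

Standard divisor 52993/59 ≈ 898.186; standard quotas: Arden 8.731, Brisco 14.328, Carrow 9.416, Dorne 1.137, Eskel 13.069, Farrow 12.320.
Rounding down gives 8, 14, 9, 1, 13, 12 = 57 seats, so the divisor must be adjusted.
With modified divisor 855: modified quotas Arden 9.172, Brisco 15.051, Carrow 9.891, Dorne 1.194, Eskel 13.729, Farrow 12.943.
Rounding down: Arden 9, Brisco 15, Carrow 9, Dorne 1, Eskel 13, Farrow 12 (total 59).
Brisco receives 15.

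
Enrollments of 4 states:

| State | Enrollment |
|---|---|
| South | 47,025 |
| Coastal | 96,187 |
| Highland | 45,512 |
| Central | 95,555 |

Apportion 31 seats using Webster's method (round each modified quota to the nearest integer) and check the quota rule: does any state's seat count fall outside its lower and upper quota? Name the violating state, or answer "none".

Standard quotas: South 5.128, Coastal 10.489, Highland 4.963, Central 10.420.
Webster allocation: South 5, Coastal 11, Highland 5, Central 10.
Every allocation lies between the lower and upper quota.

none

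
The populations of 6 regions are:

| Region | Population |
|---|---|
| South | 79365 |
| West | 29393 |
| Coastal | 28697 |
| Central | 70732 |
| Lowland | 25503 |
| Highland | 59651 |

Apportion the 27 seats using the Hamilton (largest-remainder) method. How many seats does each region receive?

South=7, West=3, Coastal=3, Central=7, Lowland=2, Highland=5

The standard divisor is 293341/27 ≈ 10864.481.
Standard quotas: South 7.3050, West 2.7054, Coastal 2.6414, Central 6.5104, Lowland 2.3474, Highland 5.4905.
Lower quotas: South 7, West 2, Coastal 2, Central 6, Lowland 2, Highland 5 (sum 24, leaving 3 seats).
Remainders in descending order: West 0.7054, Coastal 0.6414, Central 0.5104, Highland 0.4905, Lowland 0.3474, South 0.3050.
Largest remainders: West, Coastal, Central receive the extra seats.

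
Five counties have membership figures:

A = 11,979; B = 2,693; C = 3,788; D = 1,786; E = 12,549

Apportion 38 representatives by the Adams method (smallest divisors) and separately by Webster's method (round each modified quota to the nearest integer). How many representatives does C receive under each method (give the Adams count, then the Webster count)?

Adams: A 14, B 3, C 5, D 2, E 14.
Webster: A 14, B 3, C 4, D 2, E 15.
C gets 5 under Adams and 4 under Webster.

5 and 4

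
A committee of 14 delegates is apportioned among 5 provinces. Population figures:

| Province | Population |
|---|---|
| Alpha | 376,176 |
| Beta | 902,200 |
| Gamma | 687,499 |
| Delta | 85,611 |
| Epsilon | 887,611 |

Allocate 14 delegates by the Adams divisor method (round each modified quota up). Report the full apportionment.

Standard divisor 2939097/14 ≈ 209935.5; standard quotas: Alpha 1.792, Beta 4.298, Gamma 3.275, Delta 0.408, Epsilon 4.228.
Rounding up gives 2, 5, 4, 1, 5 = 17 seats, so the divisor must be adjusted.
With modified divisor 262500: modified quotas Alpha 1.433, Beta 3.437, Gamma 2.619, Delta 0.326, Epsilon 3.381.
Rounding up: Alpha 2, Beta 4, Gamma 3, Delta 1, Epsilon 4 (total 14).

Alpha: 2, Beta: 4, Gamma: 3, Delta: 1, Epsilon: 4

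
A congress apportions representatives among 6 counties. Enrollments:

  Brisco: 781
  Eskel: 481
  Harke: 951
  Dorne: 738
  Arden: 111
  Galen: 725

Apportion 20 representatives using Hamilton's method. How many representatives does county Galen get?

4

The standard divisor is 3787/20 ≈ 189.35.
Standard quotas: Brisco 4.125, Eskel 2.540, Harke 5.022, Dorne 3.898, Arden 0.586, Galen 3.829.
Lower quotas: Brisco 4, Eskel 2, Harke 5, Dorne 3, Arden 0, Galen 3 (sum 17, leaving 3 seats).
Remainders in descending order: Dorne 0.898, Galen 0.829, Arden 0.586, Eskel 0.540, Brisco 0.125, Harke 0.022.
Largest remainders: Dorne, Galen, Arden receive the extra seats.
Galen receives 4.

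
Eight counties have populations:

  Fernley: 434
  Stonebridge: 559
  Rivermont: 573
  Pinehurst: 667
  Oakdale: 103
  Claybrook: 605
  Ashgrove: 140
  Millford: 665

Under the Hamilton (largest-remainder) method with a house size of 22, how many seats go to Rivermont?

Total 3746; standard divisor 3746/22 ≈ 170.273.
Standard quotas: Fernley 2.549, Stonebridge 3.283, Rivermont 3.365, Pinehurst 3.917, Oakdale 0.605, Claybrook 3.553, Ashgrove 0.822, Millford 3.905.
Lower quotas: Fernley 2, Stonebridge 3, Rivermont 3, Pinehurst 3, Oakdale 0, Claybrook 3, Ashgrove 0, Millford 3 (sum 17, leaving 5 seats).
Remainders in descending order: Pinehurst 0.917, Millford 0.905, Ashgrove 0.822, Oakdale 0.605, Claybrook 0.553, Fernley 0.549, Rivermont 0.365, Stonebridge 0.283.
Largest remainders: Pinehurst, Millford, Ashgrove, Oakdale, Claybrook receive the extra seats.
Rivermont receives 3.

3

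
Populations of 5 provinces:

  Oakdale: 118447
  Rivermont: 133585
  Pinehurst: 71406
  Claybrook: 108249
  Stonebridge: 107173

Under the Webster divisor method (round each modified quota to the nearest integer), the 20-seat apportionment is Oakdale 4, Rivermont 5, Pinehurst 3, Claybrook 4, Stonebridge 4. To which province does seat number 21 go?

Priority for the next seat is population ÷ (current seats + 0.5).
Priorities: Oakdale 26321.556, Rivermont 24288.182, Pinehurst 20401.714, Claybrook 24055.333, Stonebridge 23816.222.
Highest priority: Oakdale.

Oakdale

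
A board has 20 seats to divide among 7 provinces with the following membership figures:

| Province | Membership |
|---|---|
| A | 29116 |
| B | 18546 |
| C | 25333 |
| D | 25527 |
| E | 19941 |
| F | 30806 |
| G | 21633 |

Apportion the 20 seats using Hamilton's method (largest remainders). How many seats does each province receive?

A 3, B 2, C 3, D 3, E 2, F 4, G 3

Total 170902; standard divisor 170902/20 ≈ 8545.1.
Standard quotas: A 3.4073, B 2.1704, C 2.9646, D 2.9873, E 2.3336, F 3.6051, G 2.5316.
Lower quotas: A 3, B 2, C 2, D 2, E 2, F 3, G 2 (sum 16, leaving 4 seats).
Remainders in descending order: D 0.9873, C 0.9646, F 0.6051, G 0.5316, A 0.4073, E 0.3336, B 0.1704.
The surplus seats go to D, C, F, G.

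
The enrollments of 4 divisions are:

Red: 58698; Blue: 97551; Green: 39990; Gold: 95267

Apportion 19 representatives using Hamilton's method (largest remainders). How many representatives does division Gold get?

6

Standard divisor: 291506 ÷ 19 ≈ 15342.421.
Standard quotas: Red 3.8259, Blue 6.3583, Green 2.6065, Gold 6.2094.
Lower quotas: Red 3, Blue 6, Green 2, Gold 6 (sum 17, leaving 2 seats).
Remainders in descending order: Red 0.8259, Green 0.6065, Blue 0.3583, Gold 0.2094.
Largest remainders: Red, Green receive the extra seats.
Gold receives 6.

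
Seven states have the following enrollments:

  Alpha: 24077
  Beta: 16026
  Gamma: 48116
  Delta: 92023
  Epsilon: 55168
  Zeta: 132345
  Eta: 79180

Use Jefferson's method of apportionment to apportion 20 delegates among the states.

Alpha=1; Beta=0; Gamma=2; Delta=4; Epsilon=2; Zeta=7; Eta=4

Standard divisor 446935/20 ≈ 22346.75; standard quotas: Alpha 1.077, Beta 0.717, Gamma 2.153, Delta 4.118, Epsilon 2.469, Zeta 5.922, Eta 3.543.
Rounding down gives 1, 0, 2, 4, 2, 5, 3 = 17 seats, so the divisor must be adjusted.
With modified divisor 18700: modified quotas Alpha 1.288, Beta 0.857, Gamma 2.573, Delta 4.921, Epsilon 2.950, Zeta 7.077, Eta 4.234.
Rounding down: Alpha 1, Beta 0, Gamma 2, Delta 4, Epsilon 2, Zeta 7, Eta 4 (total 20).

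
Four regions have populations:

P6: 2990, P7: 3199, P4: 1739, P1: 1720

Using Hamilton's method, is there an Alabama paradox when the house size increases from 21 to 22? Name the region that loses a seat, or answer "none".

At 21 seats: P6 6, P7 7, P4 4, P1 4.
At 22 seats: P6 7, P7 7, P4 4, P1 4.
No region's allocation decreased.

none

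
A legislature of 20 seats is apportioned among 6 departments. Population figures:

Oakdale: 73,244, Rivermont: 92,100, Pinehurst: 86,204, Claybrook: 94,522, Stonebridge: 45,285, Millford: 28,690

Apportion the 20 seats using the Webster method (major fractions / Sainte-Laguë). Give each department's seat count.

Standard divisor 420045/20 ≈ 21002.25; standard quotas: Oakdale 3.487, Rivermont 4.385, Pinehurst 4.105, Claybrook 4.501, Stonebridge 2.156, Millford 1.366.
Rounding to the nearest integer gives 3, 4, 4, 5, 2, 1 = 19 seats, so the divisor must be adjusted.
With modified divisor 20700: modified quotas Oakdale 3.538, Rivermont 4.449, Pinehurst 4.164, Claybrook 4.566, Stonebridge 2.188, Millford 1.386.
Rounding to the nearest integer: Oakdale 4, Rivermont 4, Pinehurst 4, Claybrook 5, Stonebridge 2, Millford 1 (total 20).

Oakdale: 4; Rivermont: 4; Pinehurst: 4; Claybrook: 5; Stonebridge: 2; Millford: 1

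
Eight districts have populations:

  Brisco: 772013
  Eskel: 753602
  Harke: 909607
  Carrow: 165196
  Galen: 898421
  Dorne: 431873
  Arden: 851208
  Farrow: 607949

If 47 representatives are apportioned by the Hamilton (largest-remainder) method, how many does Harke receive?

8

The standard divisor is 5389869/47 ≈ 114678.064.
Standard quotas: Brisco 6.7320, Eskel 6.5715, Harke 7.9318, Carrow 1.4405, Galen 7.8343, Dorne 3.7660, Arden 7.4226, Farrow 5.3014.
Lower quotas: Brisco 6, Eskel 6, Harke 7, Carrow 1, Galen 7, Dorne 3, Arden 7, Farrow 5 (sum 42, leaving 5 seats).
Remainders in descending order: Harke 0.9318, Galen 0.8343, Dorne 0.7660, Brisco 0.7320, Eskel 0.5715, Carrow 0.4405, Arden 0.4226, Farrow 0.3014.
Largest remainders: Harke, Galen, Dorne, Brisco, Eskel receive the extra seats.
Harke receives 8.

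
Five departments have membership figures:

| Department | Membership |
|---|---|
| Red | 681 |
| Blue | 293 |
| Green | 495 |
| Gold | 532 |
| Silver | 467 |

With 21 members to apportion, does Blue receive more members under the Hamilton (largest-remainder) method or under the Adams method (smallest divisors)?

Hamilton: Red 6, Blue 2, Green 4, Gold 5, Silver 4.
Adams: Red 6, Blue 3, Green 4, Gold 4, Silver 4.
Blue gets 2 under Hamilton and 3 under Adams.

Adams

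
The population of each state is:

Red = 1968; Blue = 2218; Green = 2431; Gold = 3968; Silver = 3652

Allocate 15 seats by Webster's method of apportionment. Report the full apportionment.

Standard divisor 14237/15 ≈ 949.133; standard quotas: Red 2.073, Blue 2.337, Green 2.561, Gold 4.181, Silver 3.848.
Rounding to the nearest integer gives Red 2, Blue 2, Green 3, Gold 4, Silver 4 — total 15, matching the house size, so no adjustment is needed.

Red 2, Blue 2, Green 3, Gold 4, Silver 4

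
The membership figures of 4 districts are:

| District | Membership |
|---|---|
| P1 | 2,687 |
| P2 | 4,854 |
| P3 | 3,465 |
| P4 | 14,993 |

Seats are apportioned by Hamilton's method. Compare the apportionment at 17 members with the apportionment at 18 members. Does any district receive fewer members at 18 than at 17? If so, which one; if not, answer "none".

At 17 seats: P1 2, P2 3, P3 2, P4 10.
At 18 seats: P1 2, P2 3, P3 3, P4 10.
No district's allocation decreased.

none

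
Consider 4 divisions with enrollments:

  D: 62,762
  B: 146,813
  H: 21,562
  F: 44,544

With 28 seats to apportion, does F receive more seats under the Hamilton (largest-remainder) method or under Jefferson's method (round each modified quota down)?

Hamilton: D 6, B 15, H 2, F 5.
Jefferson: D 6, B 16, H 2, F 4.
F gets 5 under Hamilton and 4 under Jefferson.

Hamilton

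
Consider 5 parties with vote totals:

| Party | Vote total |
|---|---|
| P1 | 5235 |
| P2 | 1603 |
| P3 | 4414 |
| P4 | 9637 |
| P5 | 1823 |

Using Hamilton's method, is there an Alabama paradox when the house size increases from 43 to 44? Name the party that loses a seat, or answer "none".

P5

At 43 seats: P1 10, P2 3, P3 8, P4 18, P5 4.
At 44 seats: P1 10, P2 3, P3 9, P4 19, P5 3.
P5 drops from 4 to 3.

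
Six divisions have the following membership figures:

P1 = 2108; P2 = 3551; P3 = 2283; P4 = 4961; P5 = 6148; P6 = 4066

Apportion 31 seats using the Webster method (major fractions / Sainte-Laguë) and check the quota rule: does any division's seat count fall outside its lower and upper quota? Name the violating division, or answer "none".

Standard quotas: P1 2.827, P2 4.762, P3 3.062, P4 6.653, P5 8.244, P6 5.453.
Webster allocation: P1 3, P2 5, P3 3, P4 7, P5 8, P6 5.
Every allocation lies between the lower and upper quota.

none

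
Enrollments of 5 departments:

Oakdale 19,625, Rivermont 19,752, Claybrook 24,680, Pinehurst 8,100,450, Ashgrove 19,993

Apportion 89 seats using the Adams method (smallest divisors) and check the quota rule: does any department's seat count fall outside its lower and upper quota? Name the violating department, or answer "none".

Standard quotas: Oakdale 0.213, Rivermont 0.215, Claybrook 0.268, Pinehurst 88.086, Ashgrove 0.217.
Adams allocation: Oakdale 1, Rivermont 1, Claybrook 1, Pinehurst 85, Ashgrove 1.
Pinehurst has quota 88.086 (lower 88, upper 89) but receives 85 — outside the quota interval.

Pinehurst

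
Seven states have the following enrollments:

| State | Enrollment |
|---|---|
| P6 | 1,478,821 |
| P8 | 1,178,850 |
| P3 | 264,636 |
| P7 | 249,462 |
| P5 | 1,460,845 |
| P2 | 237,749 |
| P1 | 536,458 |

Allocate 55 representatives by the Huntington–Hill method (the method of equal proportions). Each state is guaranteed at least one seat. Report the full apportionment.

P6 15; P8 12; P3 3; P7 3; P5 15; P2 2; P1 5

With divisor 99376: modified quotas P6 14.881, P8 11.863, P3 2.663, P7 2.510, P5 14.700, P2 2.392, P1 5.398.
Geometric-mean thresholds: P6 √(14·15)=14.491, P8 √(11·12)=11.489, P3 √(2·3)=2.449, P7 √(2·3)=2.449, P5 √(14·15)=14.491, P2 √(2·3)=2.449, P1 √(5·6)=5.477.
Each quota rounded against its threshold gives P6 15, P8 12, P3 3, P7 3, P5 15, P2 2, P1 5 (total 55).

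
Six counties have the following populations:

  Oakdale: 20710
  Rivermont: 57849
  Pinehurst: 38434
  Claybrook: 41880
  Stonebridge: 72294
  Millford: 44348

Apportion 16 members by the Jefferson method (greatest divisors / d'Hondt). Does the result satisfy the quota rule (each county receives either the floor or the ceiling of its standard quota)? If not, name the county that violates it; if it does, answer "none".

Standard quotas: Oakdale 1.203, Rivermont 3.359, Pinehurst 2.232, Claybrook 2.432, Stonebridge 4.198, Millford 2.575.
Jefferson allocation: Oakdale 1, Rivermont 4, Pinehurst 2, Claybrook 2, Stonebridge 4, Millford 3.
Every allocation lies between the lower and upper quota.

none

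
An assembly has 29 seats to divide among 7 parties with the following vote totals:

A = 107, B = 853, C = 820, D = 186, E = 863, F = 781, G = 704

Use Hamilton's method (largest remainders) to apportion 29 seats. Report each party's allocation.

A=1, B=6, C=5, D=1, E=6, F=5, G=5

The standard divisor is 4314/29 ≈ 148.759.
Standard quotas: A 0.719, B 5.734, C 5.512, D 1.250, E 5.801, F 5.250, G 4.732.
Lower quotas: A 0, B 5, C 5, D 1, E 5, F 5, G 4 (sum 25, leaving 4 seats).
Remainders in descending order: E 0.801, B 0.734, G 0.732, A 0.719, C 0.512, D 0.250, F 0.250.
The surplus seats go to E, B, G, A.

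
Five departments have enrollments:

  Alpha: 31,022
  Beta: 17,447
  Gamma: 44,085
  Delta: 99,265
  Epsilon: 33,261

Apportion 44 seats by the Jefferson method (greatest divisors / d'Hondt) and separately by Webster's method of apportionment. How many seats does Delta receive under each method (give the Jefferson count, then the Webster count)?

20 and 19

Jefferson: Alpha 6, Beta 3, Gamma 9, Delta 20, Epsilon 6.
Webster: Alpha 6, Beta 3, Gamma 9, Delta 19, Epsilon 7.
Delta gets 20 under Jefferson and 19 under Webster.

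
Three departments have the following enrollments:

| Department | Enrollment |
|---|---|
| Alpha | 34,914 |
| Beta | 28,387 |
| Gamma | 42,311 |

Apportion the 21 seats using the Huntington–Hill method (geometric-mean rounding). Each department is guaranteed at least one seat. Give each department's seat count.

Alpha 7, Beta 6, Gamma 8

With divisor 5085: modified quotas Alpha 6.866, Beta 5.582, Gamma 8.321.
Geometric-mean thresholds: Alpha √(6·7)=6.481, Beta √(5·6)=5.477, Gamma √(8·9)=8.485.
Each quota rounded against its threshold gives Alpha 7, Beta 6, Gamma 8 (total 21).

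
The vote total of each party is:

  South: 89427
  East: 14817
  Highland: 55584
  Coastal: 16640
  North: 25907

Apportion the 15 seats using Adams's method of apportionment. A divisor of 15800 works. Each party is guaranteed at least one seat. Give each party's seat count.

South=6, East=1, Highland=4, Coastal=2, North=2

With modified divisor 15800: modified quotas South 5.660, East 0.938, Highland 3.518, Coastal 1.053, North 1.640.
Rounding up: South 6, East 1, Highland 4, Coastal 2, North 2 (total 15).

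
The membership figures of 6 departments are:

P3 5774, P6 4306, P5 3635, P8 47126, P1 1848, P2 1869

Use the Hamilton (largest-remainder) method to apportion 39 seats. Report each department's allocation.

Total 64558; standard divisor 64558/39 ≈ 1655.333.
Standard quotas: P3 3.4881, P6 2.6013, P5 2.1959, P8 28.4692, P1 1.1164, P2 1.1291.
Lower quotas: P3 3, P6 2, P5 2, P8 28, P1 1, P2 1 (sum 37, leaving 2 seats).
Remainders in descending order: P6 0.6013, P3 0.4881, P8 0.4692, P5 0.1959, P2 0.1291, P1 0.1164.
Largest remainders: P6, P3 receive the extra seats.

P3: 4; P6: 3; P5: 2; P8: 28; P1: 1; P2: 1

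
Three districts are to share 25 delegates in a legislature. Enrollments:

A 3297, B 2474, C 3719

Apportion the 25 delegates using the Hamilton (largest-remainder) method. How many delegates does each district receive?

Total 9490; standard divisor 9490/25 ≈ 379.6.
Standard quotas: A 8.685, B 6.517, C 9.797.
Lower quotas: A 8, B 6, C 9 (sum 23, leaving 2 seats).
Remainders in descending order: C 0.797, A 0.685, B 0.517.
The surplus seats go to C, A.

A 9, B 6, C 10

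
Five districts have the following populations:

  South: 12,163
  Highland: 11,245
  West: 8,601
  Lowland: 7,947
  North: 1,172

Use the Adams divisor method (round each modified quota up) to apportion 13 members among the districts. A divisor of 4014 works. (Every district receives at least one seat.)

South=4; Highland=3; West=3; Lowland=2; North=1

With modified divisor 4014: modified quotas South 3.030, Highland 2.801, West 2.143, Lowland 1.980, North 0.292.
Rounding up: South 4, Highland 3, West 3, Lowland 2, North 1 (total 13).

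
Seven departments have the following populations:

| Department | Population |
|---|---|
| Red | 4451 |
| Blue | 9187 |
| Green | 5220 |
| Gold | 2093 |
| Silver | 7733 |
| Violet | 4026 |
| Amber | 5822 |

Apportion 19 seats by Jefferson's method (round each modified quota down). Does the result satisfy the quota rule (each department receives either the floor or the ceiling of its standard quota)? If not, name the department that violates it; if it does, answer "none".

Standard quotas: Red 2.195, Blue 4.530, Green 2.574, Gold 1.032, Silver 3.813, Violet 1.985, Amber 2.871.
Jefferson allocation: Red 2, Blue 5, Green 2, Gold 1, Silver 4, Violet 2, Amber 3.
Every allocation lies between the lower and upper quota.

none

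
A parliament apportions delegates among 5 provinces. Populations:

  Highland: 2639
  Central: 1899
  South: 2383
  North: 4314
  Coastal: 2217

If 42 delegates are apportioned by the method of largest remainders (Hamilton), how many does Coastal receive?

7

Total 13452; standard divisor 13452/42 ≈ 320.286.
Standard quotas: Highland 8.240, Central 5.929, South 7.440, North 13.469, Coastal 6.922.
Lower quotas: Highland 8, Central 5, South 7, North 13, Coastal 6 (sum 39, leaving 3 seats).
Remainders in descending order: Central 0.929, Coastal 0.922, North 0.469, South 0.440, Highland 0.240.
Largest remainders: Central, Coastal, North receive the extra seats.
Coastal receives 7.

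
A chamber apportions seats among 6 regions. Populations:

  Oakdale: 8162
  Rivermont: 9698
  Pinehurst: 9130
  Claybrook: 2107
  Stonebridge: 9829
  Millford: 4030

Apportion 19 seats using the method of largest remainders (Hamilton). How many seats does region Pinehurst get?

4

Standard divisor: 42956 ÷ 19 ≈ 2260.842.
Standard quotas: Oakdale 3.6102, Rivermont 4.2896, Pinehurst 4.0383, Claybrook 0.9320, Stonebridge 4.3475, Millford 1.7825.
Lower quotas: Oakdale 3, Rivermont 4, Pinehurst 4, Claybrook 0, Stonebridge 4, Millford 1 (sum 16, leaving 3 seats).
Remainders in descending order: Claybrook 0.9320, Millford 0.7825, Oakdale 0.6102, Stonebridge 0.3475, Rivermont 0.2896, Pinehurst 0.0383.
The surplus seats go to Claybrook, Millford, Oakdale.
Pinehurst receives 4.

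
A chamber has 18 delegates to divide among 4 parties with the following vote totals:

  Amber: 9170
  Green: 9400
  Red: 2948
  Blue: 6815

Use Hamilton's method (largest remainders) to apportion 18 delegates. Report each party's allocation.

Amber 6, Green 6, Red 2, Blue 4

Total 28333; standard divisor 28333/18 ≈ 1574.056.
Standard quotas: Amber 5.8257, Green 5.9718, Red 1.8729, Blue 4.3296.
Lower quotas: Amber 5, Green 5, Red 1, Blue 4 (sum 15, leaving 3 seats).
Remainders in descending order: Green 0.9718, Red 0.8729, Amber 0.8257, Blue 0.3296.
Largest remainders: Green, Red, Amber receive the extra seats.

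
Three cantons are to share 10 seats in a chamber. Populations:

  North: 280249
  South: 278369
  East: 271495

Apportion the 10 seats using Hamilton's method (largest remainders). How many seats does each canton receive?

North 4; South 3; East 3

Total 830113; standard divisor 830113/10 ≈ 83011.3.
Standard quotas: North 3.3760, South 3.3534, East 3.2706.
Lower quotas: North 3, South 3, East 3 (sum 9, leaving 1 seat).
Remainders in descending order: North 0.3760, South 0.3534, East 0.2706.
Largest remainder: North receives the extra seat.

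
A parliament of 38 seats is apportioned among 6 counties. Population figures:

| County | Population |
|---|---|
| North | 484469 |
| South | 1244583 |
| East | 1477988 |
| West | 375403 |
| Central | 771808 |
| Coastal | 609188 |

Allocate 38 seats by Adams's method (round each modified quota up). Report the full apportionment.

Standard divisor 4963439/38 ≈ 130616.816; standard quotas: North 3.709, South 9.529, East 11.315, West 2.874, Central 5.909, Coastal 4.664.
Rounding up gives 4, 10, 12, 3, 6, 5 = 40 seats, so the divisor must be adjusted.
With modified divisor 143000: modified quotas North 3.388, South 8.703, East 10.336, West 2.625, Central 5.397, Coastal 4.260.
Rounding up: North 4, South 9, East 11, West 3, Central 6, Coastal 5 (total 38).

North 4, South 9, East 11, West 3, Central 6, Coastal 5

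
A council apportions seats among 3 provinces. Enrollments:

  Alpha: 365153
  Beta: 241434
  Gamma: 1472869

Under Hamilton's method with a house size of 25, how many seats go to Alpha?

Total 2079456; standard divisor 2079456/25 ≈ 83178.24.
Standard quotas: Alpha 4.3900, Beta 2.9026, Gamma 17.7074.
Lower quotas: Alpha 4, Beta 2, Gamma 17 (sum 23, leaving 2 seats).
Remainders in descending order: Beta 0.9026, Gamma 0.7074, Alpha 0.3900.
Largest remainders: Beta, Gamma receive the extra seats.
Alpha receives 4.

4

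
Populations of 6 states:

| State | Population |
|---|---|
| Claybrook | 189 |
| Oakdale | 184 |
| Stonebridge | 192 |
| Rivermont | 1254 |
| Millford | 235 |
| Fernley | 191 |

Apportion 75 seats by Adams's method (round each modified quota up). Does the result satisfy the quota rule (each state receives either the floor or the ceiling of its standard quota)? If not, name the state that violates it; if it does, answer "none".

Rivermont

Standard quotas: Claybrook 6.314, Oakdale 6.147, Stonebridge 6.414, Rivermont 41.893, Millford 7.851, Fernley 6.381.
Adams allocation: Claybrook 7, Oakdale 6, Stonebridge 7, Rivermont 40, Millford 8, Fernley 7.
Rivermont has quota 41.893 (lower 41, upper 42) but receives 40 — outside the quota interval.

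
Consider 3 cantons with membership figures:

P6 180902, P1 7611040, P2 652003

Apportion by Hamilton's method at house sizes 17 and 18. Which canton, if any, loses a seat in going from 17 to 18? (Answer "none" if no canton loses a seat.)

At 17 seats: P6 1, P1 15, P2 1.
At 18 seats: P6 0, P1 16, P2 2.
P6 drops from 1 to 0.

P6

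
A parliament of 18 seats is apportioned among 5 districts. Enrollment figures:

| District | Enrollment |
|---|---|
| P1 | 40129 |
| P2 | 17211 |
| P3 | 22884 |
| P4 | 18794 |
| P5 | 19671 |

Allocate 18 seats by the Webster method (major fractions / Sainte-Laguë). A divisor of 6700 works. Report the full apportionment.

P1 6, P2 3, P3 3, P4 3, P5 3

With modified divisor 6700: modified quotas P1 5.989, P2 2.569, P3 3.416, P4 2.805, P5 2.936.
Rounding to the nearest integer: P1 6, P2 3, P3 3, P4 3, P5 3 (total 18).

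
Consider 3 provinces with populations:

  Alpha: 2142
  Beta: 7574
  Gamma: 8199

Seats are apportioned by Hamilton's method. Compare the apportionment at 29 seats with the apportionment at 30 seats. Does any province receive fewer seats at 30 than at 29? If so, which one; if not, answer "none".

Alpha

At 29 seats: Alpha 4, Beta 12, Gamma 13.
At 30 seats: Alpha 3, Beta 13, Gamma 14.
Alpha drops from 4 to 3.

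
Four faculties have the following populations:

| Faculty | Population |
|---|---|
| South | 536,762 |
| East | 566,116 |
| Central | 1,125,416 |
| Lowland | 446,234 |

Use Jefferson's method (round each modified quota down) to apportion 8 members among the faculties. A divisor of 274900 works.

With modified divisor 274900: modified quotas South 1.953, East 2.059, Central 4.094, Lowland 1.623.
Rounding down: South 1, East 2, Central 4, Lowland 1 (total 8).

South 1, East 2, Central 4, Lowland 1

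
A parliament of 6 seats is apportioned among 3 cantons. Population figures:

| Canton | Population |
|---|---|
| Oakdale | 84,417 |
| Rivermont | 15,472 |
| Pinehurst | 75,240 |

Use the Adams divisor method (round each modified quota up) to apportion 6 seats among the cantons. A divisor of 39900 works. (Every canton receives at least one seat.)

Oakdale=3, Rivermont=1, Pinehurst=2

With modified divisor 39900: modified quotas Oakdale 2.116, Rivermont 0.388, Pinehurst 1.886.
Rounding up: Oakdale 3, Rivermont 1, Pinehurst 2 (total 6).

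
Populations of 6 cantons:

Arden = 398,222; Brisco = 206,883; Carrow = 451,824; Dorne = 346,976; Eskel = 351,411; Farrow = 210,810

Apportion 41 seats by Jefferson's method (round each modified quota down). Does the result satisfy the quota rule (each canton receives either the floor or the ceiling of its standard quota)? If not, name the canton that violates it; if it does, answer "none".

Standard quotas: Arden 8.304, Brisco 4.314, Carrow 9.422, Dorne 7.236, Eskel 7.328, Farrow 4.396.
Jefferson allocation: Arden 9, Brisco 4, Carrow 10, Dorne 7, Eskel 7, Farrow 4.
Every allocation lies between the lower and upper quota.

none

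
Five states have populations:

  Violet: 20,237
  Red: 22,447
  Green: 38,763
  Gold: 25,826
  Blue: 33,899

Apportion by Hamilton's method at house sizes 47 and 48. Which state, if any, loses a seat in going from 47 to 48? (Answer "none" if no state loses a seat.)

none

At 47 seats: Violet 7, Red 7, Green 13, Gold 9, Blue 11.
At 48 seats: Violet 7, Red 8, Green 13, Gold 9, Blue 11.
No state's allocation decreased.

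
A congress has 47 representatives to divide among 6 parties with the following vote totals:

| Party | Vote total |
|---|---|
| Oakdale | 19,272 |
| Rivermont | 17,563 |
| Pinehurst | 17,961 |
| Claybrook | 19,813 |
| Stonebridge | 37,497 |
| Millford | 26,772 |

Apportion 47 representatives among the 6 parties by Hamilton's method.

Oakdale: 6, Rivermont: 6, Pinehurst: 6, Claybrook: 7, Stonebridge: 13, Millford: 9

The standard divisor is 138878/47 ≈ 2954.851.
Standard quotas: Oakdale 6.5222, Rivermont 5.9438, Pinehurst 6.0785, Claybrook 6.7052, Stonebridge 12.6900, Millford 9.0604.
Lower quotas: Oakdale 6, Rivermont 5, Pinehurst 6, Claybrook 6, Stonebridge 12, Millford 9 (sum 44, leaving 3 seats).
Remainders in descending order: Rivermont 0.9438, Claybrook 0.7052, Stonebridge 0.6900, Oakdale 0.5222, Pinehurst 0.0785, Millford 0.0604.
The surplus seats go to Rivermont, Claybrook, Stonebridge.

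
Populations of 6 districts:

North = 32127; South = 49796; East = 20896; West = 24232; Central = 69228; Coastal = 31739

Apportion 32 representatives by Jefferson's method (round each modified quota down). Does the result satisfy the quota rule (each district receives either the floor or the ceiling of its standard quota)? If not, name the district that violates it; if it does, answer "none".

none

Standard quotas: North 4.509, South 6.988, East 2.933, West 3.401, Central 9.715, Coastal 4.454.
Jefferson allocation: North 5, South 7, East 3, West 3, Central 10, Coastal 4.
Every allocation lies between the lower and upper quota.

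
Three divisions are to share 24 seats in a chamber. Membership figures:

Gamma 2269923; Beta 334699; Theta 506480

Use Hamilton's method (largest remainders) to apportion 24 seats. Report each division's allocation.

The standard divisor is 3111102/24 ≈ 129629.25.
Standard quotas: Gamma 17.5109, Beta 2.5820, Theta 3.9071.
Lower quotas: Gamma 17, Beta 2, Theta 3 (sum 22, leaving 2 seats).
Remainders in descending order: Theta 0.9071, Beta 0.5820, Gamma 0.5109.
Largest remainders: Theta, Beta receive the extra seats.

Gamma 17, Beta 3, Theta 4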